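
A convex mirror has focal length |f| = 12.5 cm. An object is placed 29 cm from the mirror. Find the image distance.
f = −12.5 cm (convex); 1/di = 1/f − 1/do → di = -8.735 cm (virtual image, behind mirror)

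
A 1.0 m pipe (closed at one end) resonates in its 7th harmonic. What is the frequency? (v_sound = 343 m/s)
fₙ = nv/(4L) = 600.2 Hz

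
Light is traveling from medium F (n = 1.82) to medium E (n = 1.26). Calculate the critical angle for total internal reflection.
θc = arcsin(n₂/n₁) = 43.81°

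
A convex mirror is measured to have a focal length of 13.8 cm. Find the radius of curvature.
R = 2|f| = 27.6 cm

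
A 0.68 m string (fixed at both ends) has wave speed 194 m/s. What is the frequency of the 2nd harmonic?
fₙ = nv/(2L) = 285.3 Hz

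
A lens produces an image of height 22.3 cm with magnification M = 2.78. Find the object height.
ho = |hi|/|M| = 8.022 cm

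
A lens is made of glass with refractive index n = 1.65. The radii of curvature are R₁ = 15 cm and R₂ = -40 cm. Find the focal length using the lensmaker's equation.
1/f = (n − 1)(1/R₁ − 1/R₂) → f = 16.78 cm (converging lens)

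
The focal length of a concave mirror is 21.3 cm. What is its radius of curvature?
R = 2|f| = 42.6 cm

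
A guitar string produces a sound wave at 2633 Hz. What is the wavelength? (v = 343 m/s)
λ = v/f = 0.1303 m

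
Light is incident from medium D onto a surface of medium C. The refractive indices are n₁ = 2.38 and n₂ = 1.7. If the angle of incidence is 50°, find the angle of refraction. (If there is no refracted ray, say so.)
sin θ₂ = (n₁/n₂)·sin θ₁ = 1.072 > 1, so there is no refracted ray — the light undergoes total internal reflection.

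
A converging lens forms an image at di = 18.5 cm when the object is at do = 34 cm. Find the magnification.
M = −di/do = -0.5441 (inverted image)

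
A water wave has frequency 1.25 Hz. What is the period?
T = 1/f = 0.8 s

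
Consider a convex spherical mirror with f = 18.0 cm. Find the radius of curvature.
R = 2|f| = 36 cm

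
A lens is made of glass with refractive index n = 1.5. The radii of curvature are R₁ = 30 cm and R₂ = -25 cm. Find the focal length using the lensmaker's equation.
1/f = (n − 1)(1/R₁ − 1/R₂) → f = 27.27 cm (converging lens)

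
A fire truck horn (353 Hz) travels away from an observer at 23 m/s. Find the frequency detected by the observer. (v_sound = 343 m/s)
f_obs = f·v/(v + v_s) = 330.8 Hz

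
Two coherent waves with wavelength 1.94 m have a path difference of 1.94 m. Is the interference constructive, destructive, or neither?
constructive — path difference = 1λ, a whole number of wavelengths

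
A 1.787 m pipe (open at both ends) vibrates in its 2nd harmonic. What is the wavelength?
λₙ = 2L/n = 1.787 m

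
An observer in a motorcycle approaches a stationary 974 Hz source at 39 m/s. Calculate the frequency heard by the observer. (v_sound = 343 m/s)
f_obs = f·(v + v_o)/v = 1085 Hz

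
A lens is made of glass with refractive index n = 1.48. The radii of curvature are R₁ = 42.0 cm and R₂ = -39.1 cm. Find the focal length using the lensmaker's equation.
1/f = (n − 1)(1/R₁ − 1/R₂) → f = 42.19 cm (converging lens)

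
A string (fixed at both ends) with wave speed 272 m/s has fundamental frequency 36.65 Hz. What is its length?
L = v/(2f₁) = 3.711 m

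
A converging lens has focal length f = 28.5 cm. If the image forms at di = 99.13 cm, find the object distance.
1/do = 1/f − 1/di → do = 40 cm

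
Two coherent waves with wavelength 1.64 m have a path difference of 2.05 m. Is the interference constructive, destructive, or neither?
neither (partial) — path difference = 1.25λ, neither a whole number of wavelengths nor an odd multiple of λ/2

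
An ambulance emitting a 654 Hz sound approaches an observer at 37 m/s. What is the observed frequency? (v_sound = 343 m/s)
f_obs = f·v/(v − v_s) = 733.1 Hz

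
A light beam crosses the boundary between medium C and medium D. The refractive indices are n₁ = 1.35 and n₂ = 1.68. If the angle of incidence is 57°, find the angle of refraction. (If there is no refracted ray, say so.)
sin θ₂ = (n₁/n₂)·sin θ₁ = 0.6739 → θ₂ = 42.37°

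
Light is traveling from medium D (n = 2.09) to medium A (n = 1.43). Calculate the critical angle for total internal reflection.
θc = arcsin(n₂/n₁) = 43.17°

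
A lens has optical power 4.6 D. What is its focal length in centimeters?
f = 1/P = 21.74 cm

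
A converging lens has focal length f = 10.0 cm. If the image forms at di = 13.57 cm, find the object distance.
1/do = 1/f − 1/di → do = 38.01 cm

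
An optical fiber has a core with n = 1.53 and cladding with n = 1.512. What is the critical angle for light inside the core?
θc = arcsin(n_cladding/n_core) = 81.2°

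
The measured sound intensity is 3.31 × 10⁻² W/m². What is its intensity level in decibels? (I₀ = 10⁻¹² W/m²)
β = 10·log₁₀(I/I₀) = 105.2 dB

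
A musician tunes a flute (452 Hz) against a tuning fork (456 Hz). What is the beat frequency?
4 Hz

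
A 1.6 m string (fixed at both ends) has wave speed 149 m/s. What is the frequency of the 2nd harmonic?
fₙ = nv/(2L) = 93.12 Hz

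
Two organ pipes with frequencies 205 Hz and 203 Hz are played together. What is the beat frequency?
2 Hz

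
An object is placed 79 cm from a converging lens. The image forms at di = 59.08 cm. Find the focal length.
1/f = 1/do + 1/di → f = 33.8 cm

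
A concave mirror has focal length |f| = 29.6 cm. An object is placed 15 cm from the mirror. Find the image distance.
f = +29.6 cm (concave); 1/di = 1/f − 1/do → di = -30.41 cm (virtual image, behind mirror)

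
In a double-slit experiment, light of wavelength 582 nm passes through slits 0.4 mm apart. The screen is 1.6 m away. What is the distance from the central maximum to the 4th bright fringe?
y = mλL/d = 9.312 mm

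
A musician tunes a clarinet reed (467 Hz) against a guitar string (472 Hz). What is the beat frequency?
5 Hz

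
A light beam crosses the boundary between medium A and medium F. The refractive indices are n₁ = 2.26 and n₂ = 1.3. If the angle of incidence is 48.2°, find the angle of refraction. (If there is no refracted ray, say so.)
sin θ₂ = (n₁/n₂)·sin θ₁ = 1.296 > 1, so there is no refracted ray — the light undergoes total internal reflection.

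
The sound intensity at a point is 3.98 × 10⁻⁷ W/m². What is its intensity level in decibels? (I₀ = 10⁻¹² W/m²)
β = 10·log₁₀(I/I₀) = 56 dB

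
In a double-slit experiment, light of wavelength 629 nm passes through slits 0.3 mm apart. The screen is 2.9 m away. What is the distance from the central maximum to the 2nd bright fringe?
y = mλL/d = 12.16 mm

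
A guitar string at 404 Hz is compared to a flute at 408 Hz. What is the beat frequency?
4 Hz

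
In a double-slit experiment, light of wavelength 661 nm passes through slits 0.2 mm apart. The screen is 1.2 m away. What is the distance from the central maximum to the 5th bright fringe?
y = mλL/d = 19.83 mm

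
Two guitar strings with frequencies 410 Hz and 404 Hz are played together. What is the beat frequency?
6 Hz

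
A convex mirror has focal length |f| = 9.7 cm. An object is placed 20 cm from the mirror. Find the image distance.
f = −9.7 cm (convex); 1/di = 1/f − 1/do → di = -6.532 cm (virtual image, behind mirror)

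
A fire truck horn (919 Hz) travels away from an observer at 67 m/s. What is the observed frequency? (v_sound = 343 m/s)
f_obs = f·v/(v + v_s) = 768.8 Hz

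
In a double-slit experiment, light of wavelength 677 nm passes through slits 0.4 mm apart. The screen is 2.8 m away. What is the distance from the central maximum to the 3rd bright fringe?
y = mλL/d = 14.22 mm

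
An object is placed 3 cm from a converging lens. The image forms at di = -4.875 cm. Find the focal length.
1/f = 1/do + 1/di → f = 7.8 cm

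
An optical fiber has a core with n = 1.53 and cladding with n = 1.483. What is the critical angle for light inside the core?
θc = arcsin(n_cladding/n_core) = 75.76°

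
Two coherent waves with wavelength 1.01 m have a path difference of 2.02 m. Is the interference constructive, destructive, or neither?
constructive — path difference = 2λ, a whole number of wavelengths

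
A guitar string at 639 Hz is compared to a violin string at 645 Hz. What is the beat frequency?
6 Hz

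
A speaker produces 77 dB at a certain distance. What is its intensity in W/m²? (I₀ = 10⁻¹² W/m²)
I = I₀·10^(β/10) = 5.01 × 10⁻⁵ W/m²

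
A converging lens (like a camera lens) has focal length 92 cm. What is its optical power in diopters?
P = 1/f = 1.087 D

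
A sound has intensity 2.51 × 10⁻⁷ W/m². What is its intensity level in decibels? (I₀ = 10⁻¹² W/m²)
β = 10·log₁₀(I/I₀) = 54 dB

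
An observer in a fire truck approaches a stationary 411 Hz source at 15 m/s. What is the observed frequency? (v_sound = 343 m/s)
f_obs = f·(v + v_o)/v = 429 Hz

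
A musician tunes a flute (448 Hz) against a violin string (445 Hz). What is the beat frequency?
3 Hz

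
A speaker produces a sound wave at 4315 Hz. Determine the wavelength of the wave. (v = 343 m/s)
λ = v/f = 0.07949 m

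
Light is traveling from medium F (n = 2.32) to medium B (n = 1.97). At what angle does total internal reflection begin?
θc = arcsin(n₂/n₁) = 58.12°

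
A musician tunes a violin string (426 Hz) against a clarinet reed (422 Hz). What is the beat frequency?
4 Hz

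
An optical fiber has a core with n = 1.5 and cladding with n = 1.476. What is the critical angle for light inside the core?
θc = arcsin(n_cladding/n_core) = 79.74°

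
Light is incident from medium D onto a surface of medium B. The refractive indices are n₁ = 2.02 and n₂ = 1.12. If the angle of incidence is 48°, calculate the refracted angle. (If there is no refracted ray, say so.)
sin θ₂ = (n₁/n₂)·sin θ₁ = 1.34 > 1, so there is no refracted ray — the light undergoes total internal reflection.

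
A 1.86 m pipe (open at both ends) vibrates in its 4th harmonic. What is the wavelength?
λₙ = 2L/n = 0.93 m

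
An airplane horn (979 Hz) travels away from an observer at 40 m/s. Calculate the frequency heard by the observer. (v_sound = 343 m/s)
f_obs = f·v/(v + v_s) = 876.8 Hz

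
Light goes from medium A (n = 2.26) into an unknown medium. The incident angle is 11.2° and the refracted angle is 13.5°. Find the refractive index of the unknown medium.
n₂ = n₁·sin θ₁ / sin θ₂ = 1.88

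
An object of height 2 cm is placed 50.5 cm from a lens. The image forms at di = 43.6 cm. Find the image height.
hi = (-di/do) × ho = -1.727 cm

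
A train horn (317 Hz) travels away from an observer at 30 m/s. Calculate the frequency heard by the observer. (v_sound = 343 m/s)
f_obs = f·v/(v + v_s) = 291.5 Hz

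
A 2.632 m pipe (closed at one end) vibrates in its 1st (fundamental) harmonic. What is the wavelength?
λₙ = 4L/n = 10.53 m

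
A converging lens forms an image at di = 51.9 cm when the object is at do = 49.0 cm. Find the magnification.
M = −di/do = -1.059 (inverted image)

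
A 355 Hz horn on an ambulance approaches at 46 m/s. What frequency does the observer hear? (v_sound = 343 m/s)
f_obs = f·v/(v − v_s) = 410 Hz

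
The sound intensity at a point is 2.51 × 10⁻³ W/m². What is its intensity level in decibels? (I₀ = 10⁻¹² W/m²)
β = 10·log₁₀(I/I₀) = 94 dB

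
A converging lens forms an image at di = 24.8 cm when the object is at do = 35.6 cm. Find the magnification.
M = −di/do = -0.6966 (inverted image)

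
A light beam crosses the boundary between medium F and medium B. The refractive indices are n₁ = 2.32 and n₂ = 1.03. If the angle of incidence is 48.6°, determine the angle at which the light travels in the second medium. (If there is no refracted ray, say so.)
sin θ₂ = (n₁/n₂)·sin θ₁ = 1.69 > 1, so there is no refracted ray — the light undergoes total internal reflection.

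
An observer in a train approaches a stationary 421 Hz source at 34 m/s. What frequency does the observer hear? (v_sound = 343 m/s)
f_obs = f·(v + v_o)/v = 462.7 Hz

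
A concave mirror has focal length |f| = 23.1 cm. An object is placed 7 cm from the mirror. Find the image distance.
f = +23.1 cm (concave); 1/di = 1/f − 1/do → di = -10.04 cm (virtual image, behind mirror)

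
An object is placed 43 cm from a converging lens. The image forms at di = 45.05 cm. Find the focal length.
1/f = 1/do + 1/di → f = 22 cm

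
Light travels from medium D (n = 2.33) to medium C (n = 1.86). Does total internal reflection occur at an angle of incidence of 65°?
θc = arcsin(n₂/n₁) = 52.97°; 65° > θc, so yes — total internal reflection.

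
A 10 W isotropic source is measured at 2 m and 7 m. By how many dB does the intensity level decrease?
Δβ = 20·log₁₀(r₂/r₁) = 10.88 dB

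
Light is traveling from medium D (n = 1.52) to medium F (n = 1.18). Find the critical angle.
θc = arcsin(n₂/n₁) = 50.92°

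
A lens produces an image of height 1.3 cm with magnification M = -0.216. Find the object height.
ho = |hi|/|M| = 6.019 cm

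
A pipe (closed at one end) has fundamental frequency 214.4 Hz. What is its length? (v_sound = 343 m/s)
L = v/(4f₁) = 0.4 m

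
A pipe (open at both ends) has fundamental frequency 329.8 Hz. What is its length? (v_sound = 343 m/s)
L = v/(2f₁) = 0.52 m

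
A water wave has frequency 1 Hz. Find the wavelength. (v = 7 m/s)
λ = v/f = 7 m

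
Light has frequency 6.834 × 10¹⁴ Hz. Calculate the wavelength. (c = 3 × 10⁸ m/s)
λ = c/f = 439 nm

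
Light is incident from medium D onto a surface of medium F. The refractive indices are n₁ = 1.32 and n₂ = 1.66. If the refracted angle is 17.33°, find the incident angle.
sin θ₁ = (n₂/n₁)·sin θ₂ → θ₁ = 22°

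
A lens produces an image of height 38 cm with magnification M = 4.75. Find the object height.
ho = |hi|/|M| = 8 cm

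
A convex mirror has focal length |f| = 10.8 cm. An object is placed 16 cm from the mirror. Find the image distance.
f = −10.8 cm (convex); 1/di = 1/f − 1/do → di = -6.448 cm (virtual image, behind mirror)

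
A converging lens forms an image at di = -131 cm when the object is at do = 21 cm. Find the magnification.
M = −di/do = 6.238 (upright image)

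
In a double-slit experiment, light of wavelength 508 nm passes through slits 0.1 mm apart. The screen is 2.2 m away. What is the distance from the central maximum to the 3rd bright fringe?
y = mλL/d = 33.53 mm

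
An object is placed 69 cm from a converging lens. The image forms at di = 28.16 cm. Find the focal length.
1/f = 1/do + 1/di → f = 20 cm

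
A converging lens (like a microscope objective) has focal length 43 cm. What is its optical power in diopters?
P = 1/f = 2.326 D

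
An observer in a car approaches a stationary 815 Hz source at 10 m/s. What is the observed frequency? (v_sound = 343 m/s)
f_obs = f·(v + v_o)/v = 838.8 Hz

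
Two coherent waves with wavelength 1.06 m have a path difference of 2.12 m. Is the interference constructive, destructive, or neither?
constructive — path difference = 2λ, a whole number of wavelengths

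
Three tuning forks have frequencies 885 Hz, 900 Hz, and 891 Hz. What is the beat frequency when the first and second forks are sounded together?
15 Hz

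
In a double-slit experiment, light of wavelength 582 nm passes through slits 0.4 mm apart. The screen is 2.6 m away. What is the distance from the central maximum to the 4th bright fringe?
y = mλL/d = 15.13 mm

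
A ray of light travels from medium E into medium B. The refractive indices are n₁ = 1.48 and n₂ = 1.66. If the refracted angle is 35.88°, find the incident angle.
sin θ₁ = (n₂/n₁)·sin θ₂ → θ₁ = 41.1°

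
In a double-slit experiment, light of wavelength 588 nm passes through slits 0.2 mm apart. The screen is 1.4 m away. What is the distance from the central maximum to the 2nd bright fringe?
y = mλL/d = 8.232 mm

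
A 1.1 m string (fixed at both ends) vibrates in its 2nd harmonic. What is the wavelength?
λₙ = 2L/n = 1.1 m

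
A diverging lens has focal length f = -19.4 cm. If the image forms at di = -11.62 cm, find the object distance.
1/do = 1/f − 1/di → do = 28.98 cm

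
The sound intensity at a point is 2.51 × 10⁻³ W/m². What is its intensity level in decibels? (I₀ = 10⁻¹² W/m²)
β = 10·log₁₀(I/I₀) = 94 dB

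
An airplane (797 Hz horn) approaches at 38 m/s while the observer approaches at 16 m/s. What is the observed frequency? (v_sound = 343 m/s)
f_obs = f·(v + v_o)/(v − v_s) = 938.1 Hz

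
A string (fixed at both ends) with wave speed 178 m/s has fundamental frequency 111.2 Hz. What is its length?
L = v/(2f₁) = 0.8004 m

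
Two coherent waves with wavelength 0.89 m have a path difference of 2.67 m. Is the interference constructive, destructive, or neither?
constructive — path difference = 3λ, a whole number of wavelengths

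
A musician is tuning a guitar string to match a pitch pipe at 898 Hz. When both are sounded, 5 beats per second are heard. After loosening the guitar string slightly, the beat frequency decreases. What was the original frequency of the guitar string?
903 Hz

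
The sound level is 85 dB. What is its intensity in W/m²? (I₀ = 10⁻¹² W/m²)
I = I₀·10^(β/10) = 3.16 × 10⁻⁴ W/m²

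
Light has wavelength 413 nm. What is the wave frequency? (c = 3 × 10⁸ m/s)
f = c/λ = 7.264 × 10¹⁴ Hz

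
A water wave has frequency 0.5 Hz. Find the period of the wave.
T = 1/f = 2 s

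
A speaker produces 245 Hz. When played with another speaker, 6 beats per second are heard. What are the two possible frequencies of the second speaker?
f₂ = 245 ± 6 Hz → 251 Hz or 239 Hz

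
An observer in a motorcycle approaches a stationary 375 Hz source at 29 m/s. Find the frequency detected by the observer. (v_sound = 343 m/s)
f_obs = f·(v + v_o)/v = 406.7 Hz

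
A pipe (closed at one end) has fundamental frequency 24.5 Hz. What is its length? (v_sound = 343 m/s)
L = v/(4f₁) = 3.5 m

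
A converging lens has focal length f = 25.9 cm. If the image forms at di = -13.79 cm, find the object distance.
1/do = 1/f − 1/di → do = 8.999 cm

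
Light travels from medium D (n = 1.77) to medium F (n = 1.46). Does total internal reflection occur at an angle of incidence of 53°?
θc = arcsin(n₂/n₁) = 55.57°; 53° < θc, so no — the ray refracts.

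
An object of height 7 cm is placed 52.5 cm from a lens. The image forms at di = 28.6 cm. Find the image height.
hi = (-di/do) × ho = -3.813 cm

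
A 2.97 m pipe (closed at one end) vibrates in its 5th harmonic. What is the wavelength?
λₙ = 4L/n = 2.376 m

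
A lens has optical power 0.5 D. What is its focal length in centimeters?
f = 1/P = 200 cm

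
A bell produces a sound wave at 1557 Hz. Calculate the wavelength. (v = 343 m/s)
λ = v/f = 0.2203 m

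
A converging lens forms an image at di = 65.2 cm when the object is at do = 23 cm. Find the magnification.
M = −di/do = -2.835 (inverted image)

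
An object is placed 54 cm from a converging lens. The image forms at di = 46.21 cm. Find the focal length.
1/f = 1/do + 1/di → f = 24.9 cm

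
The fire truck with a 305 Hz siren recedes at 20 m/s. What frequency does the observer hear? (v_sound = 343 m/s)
f_obs = f·v/(v + v_s) = 288.2 Hz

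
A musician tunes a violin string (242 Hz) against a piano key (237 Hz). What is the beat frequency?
5 Hz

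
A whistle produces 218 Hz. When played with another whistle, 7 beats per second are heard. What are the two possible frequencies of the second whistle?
f₂ = 218 ± 7 Hz → 225 Hz or 211 Hz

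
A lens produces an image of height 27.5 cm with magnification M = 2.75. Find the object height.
ho = |hi|/|M| = 10 cm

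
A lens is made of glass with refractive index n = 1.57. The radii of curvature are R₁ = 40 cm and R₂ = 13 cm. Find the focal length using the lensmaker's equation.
1/f = (n − 1)(1/R₁ − 1/R₂) → f = -33.79 cm (diverging lens)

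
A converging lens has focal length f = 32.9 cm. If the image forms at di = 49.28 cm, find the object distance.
1/do = 1/f − 1/di → do = 98.98 cm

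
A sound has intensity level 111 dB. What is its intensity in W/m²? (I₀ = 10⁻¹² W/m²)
I = I₀·10^(β/10) = 1.26 × 10⁻¹ W/m²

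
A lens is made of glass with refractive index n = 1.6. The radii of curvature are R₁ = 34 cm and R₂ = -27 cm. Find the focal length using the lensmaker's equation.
1/f = (n − 1)(1/R₁ − 1/R₂) → f = 25.08 cm (converging lens)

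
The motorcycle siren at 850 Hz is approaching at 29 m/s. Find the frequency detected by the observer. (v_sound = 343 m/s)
f_obs = f·v/(v − v_s) = 928.5 Hz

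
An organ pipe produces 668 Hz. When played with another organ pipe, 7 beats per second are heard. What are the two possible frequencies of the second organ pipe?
f₂ = 668 ± 7 Hz → 675 Hz or 661 Hz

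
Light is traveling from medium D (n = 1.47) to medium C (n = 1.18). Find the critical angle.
θc = arcsin(n₂/n₁) = 53.39°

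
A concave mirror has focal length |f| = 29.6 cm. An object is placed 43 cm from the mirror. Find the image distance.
f = +29.6 cm (concave); 1/di = 1/f − 1/do → di = 94.99 cm (real image, in front of mirror)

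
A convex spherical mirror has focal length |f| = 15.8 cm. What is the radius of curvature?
R = 2|f| = 31.6 cm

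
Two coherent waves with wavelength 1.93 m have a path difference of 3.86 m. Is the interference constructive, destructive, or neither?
constructive — path difference = 2λ, a whole number of wavelengths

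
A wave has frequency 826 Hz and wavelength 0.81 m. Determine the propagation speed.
v = fλ = 669.1 m/s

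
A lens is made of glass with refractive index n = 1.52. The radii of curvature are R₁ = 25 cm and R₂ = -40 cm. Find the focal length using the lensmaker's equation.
1/f = (n − 1)(1/R₁ − 1/R₂) → f = 29.59 cm (converging lens)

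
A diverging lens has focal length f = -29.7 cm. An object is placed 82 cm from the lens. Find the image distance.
1/di = 1/f − 1/do → di = -21.8 cm (virtual image)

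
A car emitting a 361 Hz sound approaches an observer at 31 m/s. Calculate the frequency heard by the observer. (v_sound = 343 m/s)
f_obs = f·v/(v − v_s) = 396.9 Hz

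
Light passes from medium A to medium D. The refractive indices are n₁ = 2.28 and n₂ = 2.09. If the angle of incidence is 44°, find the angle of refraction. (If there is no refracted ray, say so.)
sin θ₂ = (n₁/n₂)·sin θ₁ = 0.7578 → θ₂ = 49.27°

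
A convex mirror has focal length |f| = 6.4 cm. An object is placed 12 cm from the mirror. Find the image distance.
f = −6.4 cm (convex); 1/di = 1/f − 1/do → di = -4.174 cm (virtual image, behind mirror)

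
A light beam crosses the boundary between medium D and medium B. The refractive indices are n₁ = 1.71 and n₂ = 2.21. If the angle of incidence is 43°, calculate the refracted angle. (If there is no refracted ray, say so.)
sin θ₂ = (n₁/n₂)·sin θ₁ = 0.5277 → θ₂ = 31.85°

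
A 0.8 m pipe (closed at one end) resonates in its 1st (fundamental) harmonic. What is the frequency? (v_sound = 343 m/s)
fₙ = nv/(4L) = 107.2 Hz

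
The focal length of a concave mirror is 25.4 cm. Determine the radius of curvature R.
R = 2|f| = 50.8 cm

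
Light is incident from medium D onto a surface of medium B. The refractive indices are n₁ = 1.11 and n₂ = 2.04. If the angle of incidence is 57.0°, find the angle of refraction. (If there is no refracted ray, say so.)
sin θ₂ = (n₁/n₂)·sin θ₁ = 0.4563 → θ₂ = 27.15°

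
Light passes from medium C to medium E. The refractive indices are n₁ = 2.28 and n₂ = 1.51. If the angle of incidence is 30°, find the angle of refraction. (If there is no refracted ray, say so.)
sin θ₂ = (n₁/n₂)·sin θ₁ = 0.755 → θ₂ = 49.02°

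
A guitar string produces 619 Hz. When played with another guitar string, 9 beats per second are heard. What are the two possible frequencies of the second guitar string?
f₂ = 619 ± 9 Hz → 628 Hz or 610 Hz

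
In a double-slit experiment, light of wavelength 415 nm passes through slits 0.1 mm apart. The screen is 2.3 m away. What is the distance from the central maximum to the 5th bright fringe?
y = mλL/d = 47.73 mm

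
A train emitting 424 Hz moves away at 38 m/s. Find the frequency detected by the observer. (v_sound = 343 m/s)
f_obs = f·v/(v + v_s) = 381.7 Hz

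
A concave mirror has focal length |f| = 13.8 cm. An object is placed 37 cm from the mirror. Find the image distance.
f = +13.8 cm (concave); 1/di = 1/f − 1/do → di = 22.01 cm (real image, in front of mirror)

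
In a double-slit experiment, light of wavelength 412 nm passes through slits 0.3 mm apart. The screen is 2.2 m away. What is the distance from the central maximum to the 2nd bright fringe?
y = mλL/d = 6.043 mm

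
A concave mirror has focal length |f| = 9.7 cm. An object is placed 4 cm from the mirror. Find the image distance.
f = +9.7 cm (concave); 1/di = 1/f − 1/do → di = -6.807 cm (virtual image, behind mirror)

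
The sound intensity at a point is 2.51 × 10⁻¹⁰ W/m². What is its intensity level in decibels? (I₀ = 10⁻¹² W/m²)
β = 10·log₁₀(I/I₀) = 24 dB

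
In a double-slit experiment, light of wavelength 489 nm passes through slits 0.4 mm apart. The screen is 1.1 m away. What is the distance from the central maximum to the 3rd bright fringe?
y = mλL/d = 4.034 mm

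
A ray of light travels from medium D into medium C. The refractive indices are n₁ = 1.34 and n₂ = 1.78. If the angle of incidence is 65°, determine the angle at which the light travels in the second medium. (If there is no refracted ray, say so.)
sin θ₂ = (n₁/n₂)·sin θ₁ = 0.6823 → θ₂ = 43.02°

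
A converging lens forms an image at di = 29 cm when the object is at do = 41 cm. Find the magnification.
M = −di/do = -0.7073 (inverted image)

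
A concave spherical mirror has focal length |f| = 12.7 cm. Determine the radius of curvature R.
R = 2|f| = 25.4 cm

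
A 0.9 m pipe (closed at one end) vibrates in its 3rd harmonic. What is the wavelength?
λₙ = 4L/n = 1.2 m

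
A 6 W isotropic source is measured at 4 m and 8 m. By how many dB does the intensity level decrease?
Δβ = 20·log₁₀(r₂/r₁) = 6.021 dB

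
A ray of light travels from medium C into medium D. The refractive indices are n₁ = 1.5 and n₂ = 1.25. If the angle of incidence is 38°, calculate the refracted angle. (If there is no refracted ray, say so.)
sin θ₂ = (n₁/n₂)·sin θ₁ = 0.7388 → θ₂ = 47.63°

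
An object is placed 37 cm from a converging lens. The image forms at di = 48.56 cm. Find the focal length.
1/f = 1/do + 1/di → f = 21 cm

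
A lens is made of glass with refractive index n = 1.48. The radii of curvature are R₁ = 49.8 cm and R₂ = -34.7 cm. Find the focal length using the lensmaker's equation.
1/f = (n − 1)(1/R₁ − 1/R₂) → f = 42.61 cm (converging lens)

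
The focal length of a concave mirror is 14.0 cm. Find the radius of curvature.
R = 2|f| = 28 cm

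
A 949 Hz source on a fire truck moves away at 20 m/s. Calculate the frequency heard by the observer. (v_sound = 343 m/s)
f_obs = f·v/(v + v_s) = 896.7 Hz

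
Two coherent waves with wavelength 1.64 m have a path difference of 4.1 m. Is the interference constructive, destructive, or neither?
destructive — path difference = 2.5λ, an odd multiple of λ/2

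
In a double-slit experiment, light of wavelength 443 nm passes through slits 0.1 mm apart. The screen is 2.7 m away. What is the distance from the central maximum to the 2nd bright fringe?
y = mλL/d = 23.92 mm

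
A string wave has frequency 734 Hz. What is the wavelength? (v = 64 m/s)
λ = v/f = 0.08719 m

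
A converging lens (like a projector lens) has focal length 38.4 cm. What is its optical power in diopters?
P = 1/f = 2.604 D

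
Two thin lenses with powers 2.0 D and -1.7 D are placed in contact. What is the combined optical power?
P_total = P₁ + P₂ = 0.3 D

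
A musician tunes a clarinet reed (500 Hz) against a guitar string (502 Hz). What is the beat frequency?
2 Hz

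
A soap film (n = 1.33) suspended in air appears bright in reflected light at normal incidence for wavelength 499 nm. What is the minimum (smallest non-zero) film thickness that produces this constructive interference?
2nt = (m − ½)λ with m = 1 → t = (m − ½)λ/(2n) = 93.8 nm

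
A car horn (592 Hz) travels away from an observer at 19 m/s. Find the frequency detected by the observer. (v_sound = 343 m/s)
f_obs = f·v/(v + v_s) = 560.9 Hz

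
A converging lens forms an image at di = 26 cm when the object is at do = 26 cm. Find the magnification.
M = −di/do = -1 (inverted image)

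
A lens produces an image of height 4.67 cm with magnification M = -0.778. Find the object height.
ho = |hi|/|M| = 6.003 cm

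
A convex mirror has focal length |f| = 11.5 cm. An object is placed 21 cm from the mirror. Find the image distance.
f = −11.5 cm (convex); 1/di = 1/f − 1/do → di = -7.431 cm (virtual image, behind mirror)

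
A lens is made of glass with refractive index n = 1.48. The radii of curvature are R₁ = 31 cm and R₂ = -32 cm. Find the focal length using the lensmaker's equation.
1/f = (n − 1)(1/R₁ − 1/R₂) → f = 32.8 cm (converging lens)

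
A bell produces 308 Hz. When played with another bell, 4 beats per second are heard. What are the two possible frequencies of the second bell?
f₂ = 308 ± 4 Hz → 312 Hz or 304 Hz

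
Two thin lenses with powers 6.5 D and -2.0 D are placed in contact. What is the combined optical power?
P_total = P₁ + P₂ = 4.5 D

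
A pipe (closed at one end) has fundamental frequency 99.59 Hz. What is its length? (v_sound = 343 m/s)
L = v/(4f₁) = 0.861 m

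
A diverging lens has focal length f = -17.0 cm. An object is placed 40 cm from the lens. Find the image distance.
1/di = 1/f − 1/do → di = -11.93 cm (virtual image)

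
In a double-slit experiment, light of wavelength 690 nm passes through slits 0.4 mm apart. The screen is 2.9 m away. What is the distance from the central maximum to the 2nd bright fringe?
y = mλL/d = 10.01 mm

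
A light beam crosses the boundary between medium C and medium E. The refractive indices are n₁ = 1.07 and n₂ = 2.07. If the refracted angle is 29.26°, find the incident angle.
sin θ₁ = (n₂/n₁)·sin θ₂ → θ₁ = 71.01°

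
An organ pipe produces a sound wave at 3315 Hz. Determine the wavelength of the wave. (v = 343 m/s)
λ = v/f = 0.1035 m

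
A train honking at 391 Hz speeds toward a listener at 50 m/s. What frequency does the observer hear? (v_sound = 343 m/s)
f_obs = f·v/(v − v_s) = 457.7 Hz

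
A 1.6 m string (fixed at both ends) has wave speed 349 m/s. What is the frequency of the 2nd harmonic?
fₙ = nv/(2L) = 218.1 Hz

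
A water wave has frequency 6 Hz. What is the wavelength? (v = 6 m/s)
λ = v/f = 1 m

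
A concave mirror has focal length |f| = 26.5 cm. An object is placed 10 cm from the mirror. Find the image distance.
f = +26.5 cm (concave); 1/di = 1/f − 1/do → di = -16.06 cm (virtual image, behind mirror)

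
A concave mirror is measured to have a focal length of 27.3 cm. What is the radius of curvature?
R = 2|f| = 54.6 cm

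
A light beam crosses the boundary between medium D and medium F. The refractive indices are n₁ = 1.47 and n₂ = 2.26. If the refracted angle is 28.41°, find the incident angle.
sin θ₁ = (n₂/n₁)·sin θ₂ → θ₁ = 47.01°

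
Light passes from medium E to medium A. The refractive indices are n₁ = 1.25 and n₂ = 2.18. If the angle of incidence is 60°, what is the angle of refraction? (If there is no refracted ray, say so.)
sin θ₂ = (n₁/n₂)·sin θ₁ = 0.4966 → θ₂ = 29.77°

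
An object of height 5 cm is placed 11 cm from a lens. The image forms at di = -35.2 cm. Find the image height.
hi = (-di/do) × ho = 16 cm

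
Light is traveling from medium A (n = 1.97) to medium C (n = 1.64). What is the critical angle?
θc = arcsin(n₂/n₁) = 56.36°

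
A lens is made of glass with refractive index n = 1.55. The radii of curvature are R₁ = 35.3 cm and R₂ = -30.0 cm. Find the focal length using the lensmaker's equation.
1/f = (n − 1)(1/R₁ − 1/R₂) → f = 29.49 cm (converging lens)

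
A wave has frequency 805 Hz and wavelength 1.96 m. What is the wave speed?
v = fλ = 1578 m/s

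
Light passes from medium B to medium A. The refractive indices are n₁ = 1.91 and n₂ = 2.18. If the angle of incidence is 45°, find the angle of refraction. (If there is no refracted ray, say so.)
sin θ₂ = (n₁/n₂)·sin θ₁ = 0.6195 → θ₂ = 38.28°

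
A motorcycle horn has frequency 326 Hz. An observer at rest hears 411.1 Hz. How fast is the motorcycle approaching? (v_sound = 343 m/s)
v_s = v·(1 − f/f_obs) = 71 m/s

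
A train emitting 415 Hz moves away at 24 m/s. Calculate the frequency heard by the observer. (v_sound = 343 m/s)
f_obs = f·v/(v + v_s) = 387.9 Hz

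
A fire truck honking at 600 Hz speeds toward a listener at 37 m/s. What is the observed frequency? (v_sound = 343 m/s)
f_obs = f·v/(v − v_s) = 672.5 Hz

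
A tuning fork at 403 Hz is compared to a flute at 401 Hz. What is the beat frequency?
2 Hz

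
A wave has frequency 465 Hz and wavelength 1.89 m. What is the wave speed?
v = fλ = 878.8 m/s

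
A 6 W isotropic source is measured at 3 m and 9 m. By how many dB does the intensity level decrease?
Δβ = 20·log₁₀(r₂/r₁) = 9.542 dB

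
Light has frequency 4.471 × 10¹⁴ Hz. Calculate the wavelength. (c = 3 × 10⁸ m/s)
λ = c/f = 671 nm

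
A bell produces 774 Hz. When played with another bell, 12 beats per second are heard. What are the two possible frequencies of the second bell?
f₂ = 774 ± 12 Hz → 786 Hz or 762 Hz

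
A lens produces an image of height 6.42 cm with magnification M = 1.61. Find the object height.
ho = |hi|/|M| = 3.988 cm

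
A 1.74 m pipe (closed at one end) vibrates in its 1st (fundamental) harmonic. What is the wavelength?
λₙ = 4L/n = 6.96 m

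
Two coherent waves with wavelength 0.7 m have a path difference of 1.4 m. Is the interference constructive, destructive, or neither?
constructive — path difference = 2λ, a whole number of wavelengths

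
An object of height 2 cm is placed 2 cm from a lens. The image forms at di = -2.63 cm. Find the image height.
hi = (-di/do) × ho = 2.63 cm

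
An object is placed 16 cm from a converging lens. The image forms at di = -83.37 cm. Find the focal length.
1/f = 1/do + 1/di → f = 19.8 cm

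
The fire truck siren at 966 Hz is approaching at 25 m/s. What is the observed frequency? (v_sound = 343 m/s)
f_obs = f·v/(v − v_s) = 1042 Hz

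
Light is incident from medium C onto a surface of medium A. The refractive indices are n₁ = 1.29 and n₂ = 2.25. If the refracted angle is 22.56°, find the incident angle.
sin θ₁ = (n₂/n₁)·sin θ₂ → θ₁ = 42°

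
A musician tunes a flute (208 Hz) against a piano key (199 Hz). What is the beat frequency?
9 Hz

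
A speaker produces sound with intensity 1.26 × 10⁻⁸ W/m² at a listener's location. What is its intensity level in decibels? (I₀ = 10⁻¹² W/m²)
β = 10·log₁₀(I/I₀) = 41 dB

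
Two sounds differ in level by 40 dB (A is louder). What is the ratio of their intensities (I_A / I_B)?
I_A/I_B = 10^(Δβ/10) = 10000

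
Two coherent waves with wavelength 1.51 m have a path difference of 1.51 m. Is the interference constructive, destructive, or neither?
constructive — path difference = 1λ, a whole number of wavelengths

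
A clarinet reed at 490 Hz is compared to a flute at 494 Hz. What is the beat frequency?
4 Hz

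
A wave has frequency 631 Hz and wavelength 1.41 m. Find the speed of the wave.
v = fλ = 889.7 m/s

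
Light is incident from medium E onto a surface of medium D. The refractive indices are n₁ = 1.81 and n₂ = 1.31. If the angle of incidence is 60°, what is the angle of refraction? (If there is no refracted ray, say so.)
sin θ₂ = (n₁/n₂)·sin θ₁ = 1.197 > 1, so there is no refracted ray — the light undergoes total internal reflection.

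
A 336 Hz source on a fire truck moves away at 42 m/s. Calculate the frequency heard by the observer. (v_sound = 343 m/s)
f_obs = f·v/(v + v_s) = 299.3 Hz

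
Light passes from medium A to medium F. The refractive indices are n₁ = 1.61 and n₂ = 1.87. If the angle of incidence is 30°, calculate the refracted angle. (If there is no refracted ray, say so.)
sin θ₂ = (n₁/n₂)·sin θ₁ = 0.4305 → θ₂ = 25.5°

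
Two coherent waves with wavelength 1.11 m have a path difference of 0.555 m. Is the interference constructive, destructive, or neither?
destructive — path difference = 0.5λ, an odd multiple of λ/2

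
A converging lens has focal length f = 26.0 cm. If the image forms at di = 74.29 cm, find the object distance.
1/do = 1/f − 1/di → do = 40 cm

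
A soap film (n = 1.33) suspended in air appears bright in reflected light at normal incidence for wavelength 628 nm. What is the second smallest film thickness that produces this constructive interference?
2nt = (m − ½)λ with m = 2 → t = (m − ½)λ/(2n) = 354.1 nm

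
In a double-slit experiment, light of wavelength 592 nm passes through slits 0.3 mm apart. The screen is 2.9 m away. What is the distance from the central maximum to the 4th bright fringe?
y = mλL/d = 22.89 mm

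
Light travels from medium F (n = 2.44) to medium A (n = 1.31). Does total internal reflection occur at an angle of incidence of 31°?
θc = arcsin(n₂/n₁) = 32.47°; 31° < θc, so no — the ray refracts.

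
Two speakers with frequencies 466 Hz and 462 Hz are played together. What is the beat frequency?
4 Hz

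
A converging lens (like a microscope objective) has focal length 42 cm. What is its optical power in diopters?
P = 1/f = 2.381 D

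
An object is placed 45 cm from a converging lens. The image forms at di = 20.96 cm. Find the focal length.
1/f = 1/do + 1/di → f = 14.3 cm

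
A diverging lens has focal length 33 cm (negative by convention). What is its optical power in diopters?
P = 1/f = -3.03 D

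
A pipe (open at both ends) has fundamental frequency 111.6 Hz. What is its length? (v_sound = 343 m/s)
L = v/(2f₁) = 1.537 m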